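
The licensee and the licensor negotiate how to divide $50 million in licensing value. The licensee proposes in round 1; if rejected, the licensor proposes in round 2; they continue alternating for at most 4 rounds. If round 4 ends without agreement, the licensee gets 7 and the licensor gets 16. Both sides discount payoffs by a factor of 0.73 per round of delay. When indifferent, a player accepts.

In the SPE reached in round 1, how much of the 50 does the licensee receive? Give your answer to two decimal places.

23.42

Work backward from the last round.
Round 4 (the licensor proposes): the licensee gets 7 if talks fail, so the licensor offers 7 and keeps 43.
Round 3 (the licensee proposes): the licensor can get 43 next round, worth 0.73 × 43 = 31.39 now; the licensee offers that and keeps 18.61.
Round 2 (the licensor proposes): the licensee can get 18.61 next round, worth 0.73 × 18.61 = 13.5853 now; the licensor offers that and keeps 36.4147.
Round 1 (the licensee proposes): the licensor can get 36.4147 next round, worth 0.73 × 36.4147 = 26.582731 now; the licensee offers that and keeps 23.417269.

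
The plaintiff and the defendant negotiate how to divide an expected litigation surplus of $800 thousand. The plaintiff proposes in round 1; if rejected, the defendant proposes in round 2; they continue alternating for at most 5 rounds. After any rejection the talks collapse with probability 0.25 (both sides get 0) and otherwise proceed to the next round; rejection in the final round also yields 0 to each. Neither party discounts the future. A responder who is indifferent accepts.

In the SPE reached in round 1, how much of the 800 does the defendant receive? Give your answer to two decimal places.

234.38

Round 5 (the plaintiff proposes): the defendant will accept anything ≥ 0, so the plaintiff offers 0 and keeps 800.
Round 4 (the defendant proposes): rejecting gives the plaintiff an expected 0.75 × 800 = 600, so the defendant offers 600, keeping 200.
Round 3 (the plaintiff proposes): rejecting gives the defendant an expected 0.75 × 200 = 150; the plaintiff offers that and keeps 650.
Round 2 (the defendant proposes): rejecting gives the plaintiff an expected 0.75 × 650 = 487.5, so the defendant offers 487.5, keeping 312.5.
Round 1 (the plaintiff proposes): rejecting gives the defendant an expected 0.75 × 312.5 = 234.375; the plaintiff offers that and keeps 565.625.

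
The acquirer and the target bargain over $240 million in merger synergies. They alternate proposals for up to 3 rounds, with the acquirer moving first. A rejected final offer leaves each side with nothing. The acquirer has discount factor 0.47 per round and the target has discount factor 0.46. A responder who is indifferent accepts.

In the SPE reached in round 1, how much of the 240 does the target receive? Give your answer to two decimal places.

By backward induction:
Round 3 (the acquirer proposes): the target will accept anything ≥ 0, so the acquirer offers 0 and keeps 240.
Round 2 (the target proposes): the acquirer can get 240 next round, worth 0.47 × 240 = 112.8 now; the target offers that and keeps 127.2.
Round 1 (the acquirer proposes): the target can get 127.2 next round, worth 0.46 × 127.2 = 58.512 now; the acquirer offers that and keeps 181.488.

58.51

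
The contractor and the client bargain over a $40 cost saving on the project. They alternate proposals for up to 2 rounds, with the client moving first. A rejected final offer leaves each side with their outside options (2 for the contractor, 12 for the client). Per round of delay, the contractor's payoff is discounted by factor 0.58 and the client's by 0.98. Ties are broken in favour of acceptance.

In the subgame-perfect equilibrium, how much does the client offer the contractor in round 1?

16.24

Round 2 (the contractor proposes): the client gets 12 if talks fail, so the contractor offers 12 and keeps 28.
Round 1 (the client proposes): the contractor can get 28 next round, worth 0.58 × 28 = 16.24 now; the client offers that and keeps 23.76.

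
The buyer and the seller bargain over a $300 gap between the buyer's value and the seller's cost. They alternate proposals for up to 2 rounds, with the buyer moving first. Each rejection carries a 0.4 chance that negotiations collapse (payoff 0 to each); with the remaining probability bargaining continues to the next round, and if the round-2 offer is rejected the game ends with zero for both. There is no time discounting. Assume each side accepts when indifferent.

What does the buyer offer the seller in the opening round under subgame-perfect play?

180

Round 2 (the seller proposes): the buyer will accept anything ≥ 0, so the seller offers 0 and keeps 300.
Round 1 (the buyer proposes): rejecting gives the seller an expected 0.6 × 300 = 180. The buyer offers 180 and keeps 300 − 180 = 120.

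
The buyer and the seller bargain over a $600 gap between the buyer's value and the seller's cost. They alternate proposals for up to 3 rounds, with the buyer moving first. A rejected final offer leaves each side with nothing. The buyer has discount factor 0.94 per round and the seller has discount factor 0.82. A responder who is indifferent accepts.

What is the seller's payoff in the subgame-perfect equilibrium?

Round 3 (the buyer proposes): rejection yields 0 for the seller; the buyer offers 0 and keeps 600.
Round 2 (the seller proposes): the buyer can get 600 next round, worth 0.94 × 600 = 564 now. The seller offers 564 and keeps 600 − 564 = 36.
Round 1 (the buyer proposes): the seller can get 36 next round, worth 0.82 × 36 = 29.52 now. The buyer offers 29.52 and keeps 600 − 29.52 = 570.48.

29.52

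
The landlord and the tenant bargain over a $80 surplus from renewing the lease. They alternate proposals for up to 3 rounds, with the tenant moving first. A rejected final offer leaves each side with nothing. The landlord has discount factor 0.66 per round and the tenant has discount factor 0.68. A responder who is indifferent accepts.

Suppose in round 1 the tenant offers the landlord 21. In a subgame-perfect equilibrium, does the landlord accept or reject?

Accept

Work out the landlord's continuation value if the offer is rejected.
Round 3 (the tenant proposes): the landlord will accept anything ≥ 0, so the tenant offers 0 and keeps 80.
Round 2 (the landlord proposes): the tenant can get 80 next round, worth 0.68 × 80 = 54.4 now, so the landlord offers 54.4, keeping 25.6.
So by rejecting in round 1, the landlord gets 25.6 next round, worth 0.66 × 25.6 = 16.896 now.
Offer 21 ≥ 16.896, so the landlord accepts.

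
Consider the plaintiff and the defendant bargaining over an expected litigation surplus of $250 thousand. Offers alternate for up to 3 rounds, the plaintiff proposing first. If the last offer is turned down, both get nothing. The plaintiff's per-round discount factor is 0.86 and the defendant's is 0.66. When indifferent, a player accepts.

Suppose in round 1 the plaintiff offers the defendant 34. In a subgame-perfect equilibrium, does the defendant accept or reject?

Round 3 (the plaintiff proposes): rejection yields 0 for the defendant; the plaintiff offers 0 and keeps 250.
Round 2 (the defendant proposes): the plaintiff can get 250 next round, worth 0.86 × 250 = 215 now, so the defendant offers 215, keeping 35.
So by rejecting in round 1, the defendant gets 35 next round, worth 0.66 × 35 = 23.1 now.
Offer 34 ≥ 23.1, so the defendant accepts.

Accept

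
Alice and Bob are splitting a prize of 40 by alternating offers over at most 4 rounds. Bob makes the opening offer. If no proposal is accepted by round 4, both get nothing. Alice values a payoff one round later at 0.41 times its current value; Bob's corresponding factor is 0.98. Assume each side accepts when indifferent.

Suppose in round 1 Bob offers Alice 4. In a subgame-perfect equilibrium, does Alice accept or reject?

Reject

Work out Alice's continuation value if the offer is rejected.
Round 4 (Alice proposes): rejection yields 0 for Bob; Alice offers 0 and keeps 40.
Round 3 (Bob proposes): Alice can get 40 next round, worth 0.41 × 40 = 16.4 now; Bob offers that and keeps 23.6.
Round 2 (Alice proposes): Bob can get 23.6 next round, worth 0.98 × 23.6 = 23.128 now; Alice offers that and keeps 16.872.
So by rejecting in round 1, Alice gets 16.872 next round, worth 0.41 × 16.872 = 6.91752 now.
Offer 4 < 6.91752, so Alice rejects.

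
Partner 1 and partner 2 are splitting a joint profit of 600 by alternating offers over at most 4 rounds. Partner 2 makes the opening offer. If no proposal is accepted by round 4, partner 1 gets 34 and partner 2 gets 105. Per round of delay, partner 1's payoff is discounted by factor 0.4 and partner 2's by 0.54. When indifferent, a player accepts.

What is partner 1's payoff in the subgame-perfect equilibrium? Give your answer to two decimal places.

Round 4 (partner 1 proposes): partner 2 gets 105 if talks fail, so partner 1 offers 105 and keeps 495.
Round 3 (partner 2 proposes): partner 1 can get 495 next round, worth 0.4 × 495 = 198 now, so partner 2 offers 198, keeping 402.
Round 2 (partner 1 proposes): partner 2 can get 402 next round, worth 0.54 × 402 = 217.08 now; partner 1 offers that and keeps 382.92.
Round 1 (partner 2 proposes): partner 1 can get 382.92 next round, worth 0.4 × 382.92 = 153.168 now, so partner 2 offers 153.168, keeping 446.832.

153.17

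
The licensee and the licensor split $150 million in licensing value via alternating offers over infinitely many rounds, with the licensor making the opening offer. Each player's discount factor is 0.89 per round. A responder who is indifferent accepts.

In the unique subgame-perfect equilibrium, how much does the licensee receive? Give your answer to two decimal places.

Let x be the licensor's share when the licensor proposes and y be the licensee's share when the licensee proposes.
The licensee accepts iff offered ≥ 0.89·y, so x = 150 − 0.89y. Symmetrically y = 150 − 0.89x.
Substituting: x = 150 − 0.89(150 − 0.89x), giving x(1 − 0.89·0.89) = 150(1 − 0.89).
So x = 150 × 0.11 / 0.2079 ≈ 79.3651, and the licensee receives 150 − x ≈ 70.6349.

70.63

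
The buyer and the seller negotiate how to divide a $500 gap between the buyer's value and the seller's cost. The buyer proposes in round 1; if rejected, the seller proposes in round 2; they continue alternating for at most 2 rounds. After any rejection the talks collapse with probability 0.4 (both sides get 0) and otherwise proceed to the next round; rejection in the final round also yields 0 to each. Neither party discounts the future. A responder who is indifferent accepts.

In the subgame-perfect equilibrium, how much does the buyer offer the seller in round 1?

Round 2 (the seller proposes): the buyer will accept anything ≥ 0, so the seller offers 0 and keeps 500.
Round 1 (the buyer proposes): rejecting gives the seller an expected 0.6 × 500 = 300; the buyer offers that and keeps 200.

300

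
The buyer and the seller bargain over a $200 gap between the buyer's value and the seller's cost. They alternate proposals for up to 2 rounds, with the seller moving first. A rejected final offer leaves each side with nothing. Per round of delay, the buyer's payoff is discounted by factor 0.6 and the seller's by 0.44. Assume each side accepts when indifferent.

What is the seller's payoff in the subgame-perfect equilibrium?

Round 2 (the buyer proposes): the seller will accept anything ≥ 0, so the buyer offers 0 and keeps 200.
Round 1 (the seller proposes): the buyer can get 200 next round, worth 0.6 × 200 = 120 now, so the seller offers 120, keeping 80.

80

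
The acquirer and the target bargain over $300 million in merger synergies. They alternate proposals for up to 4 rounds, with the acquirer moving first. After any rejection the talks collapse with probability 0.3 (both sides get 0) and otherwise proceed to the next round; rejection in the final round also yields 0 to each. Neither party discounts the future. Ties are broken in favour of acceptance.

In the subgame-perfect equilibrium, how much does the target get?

165.9

Round 4 (the target proposes): rejection yields 0 for the acquirer; the target offers 0 and keeps 300.
Round 3 (the acquirer proposes): rejecting gives the target an expected 0.7 × 300 = 210; the acquirer offers that and keeps 90.
Round 2 (the target proposes): rejecting gives the acquirer an expected 0.7 × 90 = 63. The target offers 63 and keeps 300 − 63 = 237.
Round 1 (the acquirer proposes): rejecting gives the target an expected 0.7 × 237 = 165.9; the acquirer offers that and keeps 134.1.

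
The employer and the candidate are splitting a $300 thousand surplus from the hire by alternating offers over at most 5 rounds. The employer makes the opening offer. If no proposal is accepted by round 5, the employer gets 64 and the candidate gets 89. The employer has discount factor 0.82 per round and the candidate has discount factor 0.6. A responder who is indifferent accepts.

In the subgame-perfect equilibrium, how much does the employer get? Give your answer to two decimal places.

230.12

Round 5 (the employer proposes): the candidate gets 89 if talks fail, so the employer offers 89 and keeps 211.
Round 4 (the candidate proposes): the employer can get 211 next round, worth 0.82 × 211 = 173.02 now. The candidate offers 173.02 and keeps 300 − 173.02 = 126.98.
Round 3 (the employer proposes): the candidate can get 126.98 next round, worth 0.6 × 126.98 = 76.188 now; the employer offers that and keeps 223.812.
Round 2 (the candidate proposes): the employer can get 223.812 next round, worth 0.82 × 223.812 = 183.52584 now; the candidate offers that and keeps 116.47416.
Round 1 (the employer proposes): the candidate can get 116.47416 next round, worth 0.6 × 116.47416 = 69.884496 now; the employer offers that and keeps 230.115504.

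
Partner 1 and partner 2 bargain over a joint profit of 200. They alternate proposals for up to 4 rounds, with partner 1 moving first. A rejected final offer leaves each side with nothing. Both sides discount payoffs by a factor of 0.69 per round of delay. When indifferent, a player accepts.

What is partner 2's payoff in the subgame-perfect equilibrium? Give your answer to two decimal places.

Work backward from the last round.
Round 4 (partner 2 proposes): rejection yields 0 for partner 1; partner 2 offers 0 and keeps 200.
Round 3 (partner 1 proposes): partner 2 can get 200 next round, worth 0.69 × 200 = 138 now, so partner 1 offers 138, keeping 62.
Round 2 (partner 2 proposes): partner 1 can get 62 next round, worth 0.69 × 62 = 42.78 now; partner 2 offers that and keeps 157.22.
Round 1 (partner 1 proposes): partner 2 can get 157.22 next round, worth 0.69 × 157.22 = 108.4818 now. Partner 1 offers 108.4818 and keeps 200 − 108.4818 = 91.5182.

108.48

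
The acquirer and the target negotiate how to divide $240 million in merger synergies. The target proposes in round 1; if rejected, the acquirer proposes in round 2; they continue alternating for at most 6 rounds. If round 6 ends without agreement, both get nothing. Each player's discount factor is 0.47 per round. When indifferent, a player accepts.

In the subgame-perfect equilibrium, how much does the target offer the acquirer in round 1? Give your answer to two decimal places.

Work backward from the last round.
Round 6 (the acquirer proposes): rejection yields 0 for the target; the acquirer offers 0 and keeps 240.
Round 5 (the target proposes): the acquirer can get 240 next round, worth 0.47 × 240 = 112.8 now, so the target offers 112.8, keeping 127.2.
Round 4 (the acquirer proposes): the target can get 127.2 next round, worth 0.47 × 127.2 = 59.784 now, so the acquirer offers 59.784, keeping 180.216.
Round 3 (the target proposes): the acquirer can get 180.216 next round, worth 0.47 × 180.216 = 84.70152 now; the target offers that and keeps 155.29848.
Round 2 (the acquirer proposes): the target can get 155.29848 next round, worth 0.47 × 155.29848 = 72.9902856 now, so the acquirer offers 72.9902856, keeping 167.0097144.
Round 1 (the target proposes): the acquirer can get 167.0097144 next round, worth 0.47 × 167.0097144 = 78.494565768 now. The target offers 78.494565768 and keeps 240 − 78.494565768 = 161.505434232.

78.49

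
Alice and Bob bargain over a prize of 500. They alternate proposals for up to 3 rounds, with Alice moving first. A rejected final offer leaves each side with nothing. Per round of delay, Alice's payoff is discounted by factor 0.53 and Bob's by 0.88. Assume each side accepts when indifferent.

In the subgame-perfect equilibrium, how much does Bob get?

By backward induction:
Round 3 (Alice proposes): Bob will accept anything ≥ 0, so Alice offers 0 and keeps 500.
Round 2 (Bob proposes): Alice can get 500 next round, worth 0.53 × 500 = 265 now. Bob offers 265 and keeps 500 − 265 = 235.
Round 1 (Alice proposes): Bob can get 235 next round, worth 0.88 × 235 = 206.8 now. Alice offers 206.8 and keeps 500 − 206.8 = 293.2.

206.8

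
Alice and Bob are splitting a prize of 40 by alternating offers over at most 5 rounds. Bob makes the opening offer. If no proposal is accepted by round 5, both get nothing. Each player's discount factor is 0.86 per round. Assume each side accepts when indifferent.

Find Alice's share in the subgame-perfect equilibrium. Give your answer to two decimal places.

8.38

Round 5 (Bob proposes): Alice will accept anything ≥ 0, so Bob offers 0 and keeps 40.
Round 4 (Alice proposes): Bob can get 40 next round, worth 0.86 × 40 = 34.4 now; Alice offers that and keeps 5.6.
Round 3 (Bob proposes): Alice can get 5.6 next round, worth 0.86 × 5.6 = 4.816 now; Bob offers that and keeps 35.184.
Round 2 (Alice proposes): Bob can get 35.184 next round, worth 0.86 × 35.184 = 30.25824 now. Alice offers 30.25824 and keeps 40 − 30.25824 = 9.74176.
Round 1 (Bob proposes): Alice can get 9.74176 next round, worth 0.86 × 9.74176 = 8.3779136 now, so Bob offers 8.3779136, keeping 31.6220864.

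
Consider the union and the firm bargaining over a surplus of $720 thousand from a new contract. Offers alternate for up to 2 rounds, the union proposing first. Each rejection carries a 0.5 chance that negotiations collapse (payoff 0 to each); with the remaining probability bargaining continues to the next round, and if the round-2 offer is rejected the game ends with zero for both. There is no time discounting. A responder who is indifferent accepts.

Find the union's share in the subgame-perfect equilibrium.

360

By backward induction:
Round 2 (the firm proposes): rejection yields 0 for the union; the firm offers 0 and keeps 720.
Round 1 (the union proposes): rejecting gives the firm an expected 0.5 × 720 = 360, so the union offers 360, keeping 360.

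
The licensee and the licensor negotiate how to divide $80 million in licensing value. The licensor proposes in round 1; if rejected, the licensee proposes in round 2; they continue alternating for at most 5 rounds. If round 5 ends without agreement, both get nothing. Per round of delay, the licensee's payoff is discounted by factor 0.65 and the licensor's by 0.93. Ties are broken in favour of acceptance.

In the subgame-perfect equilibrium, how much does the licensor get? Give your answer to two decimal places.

Round 5 (the licensor proposes): the licensee will accept anything ≥ 0, so the licensor offers 0 and keeps 80.
Round 4 (the licensee proposes): the licensor can get 80 next round, worth 0.93 × 80 = 74.4 now; the licensee offers that and keeps 5.6.
Round 3 (the licensor proposes): the licensee can get 5.6 next round, worth 0.65 × 5.6 = 3.64 now; the licensor offers that and keeps 76.36.
Round 2 (the licensee proposes): the licensor can get 76.36 next round, worth 0.93 × 76.36 = 71.0148 now, so the licensee offers 71.0148, keeping 8.9852.
Round 1 (the licensor proposes): the licensee can get 8.9852 next round, worth 0.65 × 8.9852 = 5.84038 now. The licensor offers 5.84038 and keeps 80 − 5.84038 = 74.15962.

74.16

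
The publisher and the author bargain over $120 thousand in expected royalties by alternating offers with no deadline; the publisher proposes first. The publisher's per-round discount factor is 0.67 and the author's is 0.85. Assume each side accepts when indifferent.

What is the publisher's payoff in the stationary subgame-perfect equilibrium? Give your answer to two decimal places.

41.81

When the publisher proposes, the author accepts any offer worth at least 0.85 times what the author would get by proposing next round; and vice versa.
This gives x = 120 − 0.85y and y = 120 − 0.67x, where x and y are each side's share when it proposes.
Hence (1 − 0.85·0.67)x = 120(1 − 0.85), i.e. 0.4305·x = 18.
x ≈ 41.8118; the author's share is 120 − x ≈ 78.1882.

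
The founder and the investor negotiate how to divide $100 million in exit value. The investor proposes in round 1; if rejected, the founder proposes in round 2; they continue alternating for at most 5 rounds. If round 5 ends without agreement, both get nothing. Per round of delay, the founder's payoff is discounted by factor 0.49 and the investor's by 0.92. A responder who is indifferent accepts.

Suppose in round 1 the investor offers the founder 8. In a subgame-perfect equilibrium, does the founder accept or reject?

Round 5 (the investor proposes): rejection yields 0 for the founder; the investor offers 0 and keeps 100.
Round 4 (the founder proposes): the investor can get 100 next round, worth 0.92 × 100 = 92 now. The founder offers 92 and keeps 100 − 92 = 8.
Round 3 (the investor proposes): the founder can get 8 next round, worth 0.49 × 8 = 3.92 now, so the investor offers 3.92, keeping 96.08.
Round 2 (the founder proposes): the investor can get 96.08 next round, worth 0.92 × 96.08 = 88.3936 now. The founder offers 88.3936 and keeps 100 − 88.3936 = 11.6064.
So by rejecting in round 1, the founder gets 11.6064 next round, worth 0.49 × 11.6064 = 5.687136 now.
Offer 8 ≥ 5.687136, so the founder accepts.

Accept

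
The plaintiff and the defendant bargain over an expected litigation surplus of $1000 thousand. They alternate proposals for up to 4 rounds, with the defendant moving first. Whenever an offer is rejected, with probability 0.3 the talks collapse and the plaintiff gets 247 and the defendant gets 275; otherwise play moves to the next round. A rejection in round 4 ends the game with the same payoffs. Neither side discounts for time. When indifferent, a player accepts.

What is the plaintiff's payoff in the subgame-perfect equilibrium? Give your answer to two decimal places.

Round 4 (the plaintiff proposes): the defendant gets 275 if talks fail, so the plaintiff offers 275 and keeps 725.
Round 3 (the defendant proposes): rejecting gives the plaintiff an expected 0.7 × 725 + 0.3 × 247 = 581.6; the defendant offers that and keeps 418.4.
Round 2 (the plaintiff proposes): rejecting gives the defendant an expected 0.7 × 418.4 + 0.3 × 275 = 375.38; the plaintiff offers that and keeps 624.62.
Round 1 (the defendant proposes): rejecting gives the plaintiff an expected 0.7 × 624.62 + 0.3 × 247 = 511.334, so the defendant offers 511.334, keeping 488.666.

511.33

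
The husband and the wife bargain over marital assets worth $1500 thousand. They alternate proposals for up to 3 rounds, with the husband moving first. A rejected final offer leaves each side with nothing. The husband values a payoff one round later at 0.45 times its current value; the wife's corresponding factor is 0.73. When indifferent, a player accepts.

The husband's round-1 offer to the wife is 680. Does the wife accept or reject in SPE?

Accept

Round 3 (the husband proposes): the wife will accept anything ≥ 0, so the husband offers 0 and keeps 1500.
Round 2 (the wife proposes): the husband can get 1500 next round, worth 0.45 × 1500 = 675 now. The wife offers 675 and keeps 1500 − 675 = 825.
So by rejecting in round 1, the wife gets 825 next round, worth 0.73 × 825 = 602.25 now.
Offer 680 ≥ 602.25, so the wife accepts.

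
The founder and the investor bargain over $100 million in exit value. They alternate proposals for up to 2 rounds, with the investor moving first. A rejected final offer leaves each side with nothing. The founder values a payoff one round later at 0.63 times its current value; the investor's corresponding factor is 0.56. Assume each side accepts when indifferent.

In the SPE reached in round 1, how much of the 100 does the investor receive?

Round 2 (the founder proposes): the investor will accept anything ≥ 0, so the founder offers 0 and keeps 100.
Round 1 (the investor proposes): the founder can get 100 next round, worth 0.63 × 100 = 63 now; the investor offers that and keeps 37.

37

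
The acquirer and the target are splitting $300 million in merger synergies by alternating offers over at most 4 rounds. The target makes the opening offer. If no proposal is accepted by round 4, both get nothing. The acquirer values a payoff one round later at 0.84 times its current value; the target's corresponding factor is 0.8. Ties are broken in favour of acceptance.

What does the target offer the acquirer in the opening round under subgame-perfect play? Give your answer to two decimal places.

Round 4 (the acquirer proposes): rejection yields 0 for the target; the acquirer offers 0 and keeps 300.
Round 3 (the target proposes): the acquirer can get 300 next round, worth 0.84 × 300 = 252 now. The target offers 252 and keeps 300 − 252 = 48.
Round 2 (the acquirer proposes): the target can get 48 next round, worth 0.8 × 48 = 38.4 now, so the acquirer offers 38.4, keeping 261.6.
Round 1 (the target proposes): the acquirer can get 261.6 next round, worth 0.84 × 261.6 = 219.744 now. The target offers 219.744 and keeps 300 − 219.744 = 80.256.

219.74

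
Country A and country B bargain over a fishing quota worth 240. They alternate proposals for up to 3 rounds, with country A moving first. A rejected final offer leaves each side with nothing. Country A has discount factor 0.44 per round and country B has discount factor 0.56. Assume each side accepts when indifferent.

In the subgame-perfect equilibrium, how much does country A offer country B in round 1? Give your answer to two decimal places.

75.26

Round 3 (country A proposes): country B will accept anything ≥ 0, so country A offers 0 and keeps 240.
Round 2 (country B proposes): country A can get 240 next round, worth 0.44 × 240 = 105.6 now, so country B offers 105.6, keeping 134.4.
Round 1 (country A proposes): country B can get 134.4 next round, worth 0.56 × 134.4 = 75.264 now. Country A offers 75.264 and keeps 240 − 75.264 = 164.736.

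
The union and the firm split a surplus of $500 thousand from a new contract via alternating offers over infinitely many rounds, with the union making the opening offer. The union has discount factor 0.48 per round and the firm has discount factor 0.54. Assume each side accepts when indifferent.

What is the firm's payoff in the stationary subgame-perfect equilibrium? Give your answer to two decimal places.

Let x be the union's share when the union proposes and y be the firm's share when the firm proposes.
The firm accepts iff offered ≥ 0.54·y, so x = 500 − 0.54y. Symmetrically y = 500 − 0.48x.
Substituting: x = 500 − 0.54(500 − 0.48x), giving x(1 − 0.48·0.54) = 500(1 − 0.54).
So x = 500 × 0.46 / 0.7408 ≈ 310.4752, and the firm receives 500 − x ≈ 189.5248.

189.52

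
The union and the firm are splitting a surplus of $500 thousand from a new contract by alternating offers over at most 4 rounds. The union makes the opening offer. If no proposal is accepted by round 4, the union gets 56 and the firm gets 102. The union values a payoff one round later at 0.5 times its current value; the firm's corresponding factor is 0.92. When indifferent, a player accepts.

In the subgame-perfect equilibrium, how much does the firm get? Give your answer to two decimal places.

417.90

Solve by backward induction from round 4.
Round 4 (the firm proposes): the union gets 56 if talks fail, so the firm offers 56 and keeps 444.
Round 3 (the union proposes): the firm can get 444 next round, worth 0.92 × 444 = 408.48 now; the union offers that and keeps 91.52.
Round 2 (the firm proposes): the union can get 91.52 next round, worth 0.5 × 91.52 = 45.76 now. The firm offers 45.76 and keeps 500 − 45.76 = 454.24.
Round 1 (the union proposes): the firm can get 454.24 next round, worth 0.92 × 454.24 = 417.9008 now. The union offers 417.9008 and keeps 500 − 417.9008 = 82.0992.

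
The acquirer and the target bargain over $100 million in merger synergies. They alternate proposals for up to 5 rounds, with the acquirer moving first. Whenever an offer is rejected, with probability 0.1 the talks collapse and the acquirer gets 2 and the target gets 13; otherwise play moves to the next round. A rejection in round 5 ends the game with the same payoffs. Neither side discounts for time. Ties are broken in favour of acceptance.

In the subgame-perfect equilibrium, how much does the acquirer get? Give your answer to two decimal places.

Round 5 (the acquirer proposes): the target gets 13 if talks fail, so the acquirer offers 13 and keeps 87.
Round 4 (the target proposes): rejecting gives the acquirer an expected 0.9 × 87 + 0.1 × 2 = 78.5; the target offers that and keeps 21.5.
Round 3 (the acquirer proposes): rejecting gives the target an expected 0.9 × 21.5 + 0.1 × 13 = 20.65, so the acquirer offers 20.65, keeping 79.35.
Round 2 (the target proposes): rejecting gives the acquirer an expected 0.9 × 79.35 + 0.1 × 2 = 71.615. The target offers 71.615 and keeps 100 − 71.615 = 28.385.
Round 1 (the acquirer proposes): rejecting gives the target an expected 0.9 × 28.385 + 0.1 × 13 = 26.8465. The acquirer offers 26.8465 and keeps 100 − 26.8465 = 73.1535.

73.15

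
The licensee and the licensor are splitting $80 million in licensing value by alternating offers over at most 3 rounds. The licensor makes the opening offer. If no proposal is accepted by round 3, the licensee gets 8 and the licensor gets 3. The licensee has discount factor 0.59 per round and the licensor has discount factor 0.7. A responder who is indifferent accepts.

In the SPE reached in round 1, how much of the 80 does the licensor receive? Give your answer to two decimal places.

Round 3 (the licensor proposes): the licensee gets 8 if talks fail, so the licensor offers 8 and keeps 72.
Round 2 (the licensee proposes): the licensor can get 72 next round, worth 0.7 × 72 = 50.4 now. The licensee offers 50.4 and keeps 80 − 50.4 = 29.6.
Round 1 (the licensor proposes): the licensee can get 29.6 next round, worth 0.59 × 29.6 = 17.464 now. The licensor offers 17.464 and keeps 80 − 17.464 = 62.536.

62.54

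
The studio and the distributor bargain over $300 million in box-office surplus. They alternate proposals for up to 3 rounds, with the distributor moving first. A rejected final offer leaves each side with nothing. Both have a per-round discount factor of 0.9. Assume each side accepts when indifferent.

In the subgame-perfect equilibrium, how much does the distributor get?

By backward induction:
Round 3 (the distributor proposes): the studio will accept anything ≥ 0, so the distributor offers 0 and keeps 300.
Round 2 (the studio proposes): the distributor can get 300 next round, worth 0.9 × 300 = 270 now, so the studio offers 270, keeping 30.
Round 1 (the distributor proposes): the studio can get 30 next round, worth 0.9 × 30 = 27 now, so the distributor offers 27, keeping 273.

273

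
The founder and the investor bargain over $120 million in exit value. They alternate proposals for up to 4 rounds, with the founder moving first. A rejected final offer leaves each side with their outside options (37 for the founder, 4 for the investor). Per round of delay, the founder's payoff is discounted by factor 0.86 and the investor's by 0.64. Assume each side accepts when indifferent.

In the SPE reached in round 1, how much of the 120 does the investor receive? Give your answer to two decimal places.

Solve by backward induction from round 4.
Round 4 (the investor proposes): the founder gets 37 if talks fail, so the investor offers 37 and keeps 83.
Round 3 (the founder proposes): the investor can get 83 next round, worth 0.64 × 83 = 53.12 now; the founder offers that and keeps 66.88.
Round 2 (the investor proposes): the founder can get 66.88 next round, worth 0.86 × 66.88 = 57.5168 now. The investor offers 57.5168 and keeps 120 − 57.5168 = 62.4832.
Round 1 (the founder proposes): the investor can get 62.4832 next round, worth 0.64 × 62.4832 = 39.989248 now. The founder offers 39.989248 and keeps 120 − 39.989248 = 80.010752.

39.99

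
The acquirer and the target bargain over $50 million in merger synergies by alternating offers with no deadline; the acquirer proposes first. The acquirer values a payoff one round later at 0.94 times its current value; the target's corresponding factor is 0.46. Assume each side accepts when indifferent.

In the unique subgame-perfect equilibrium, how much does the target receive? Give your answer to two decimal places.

In a stationary SPE each proposer offers the other exactly their discounted continuation value.
If the acquirer keeps x when proposing and the target keeps y when proposing, then x = 50 − 0.46y and y = 50 − 0.94x.
Solving: x = 50(1 − 0.46) / (1 − 0.94·0.46) = 27 / 0.5676 ≈ 47.5687.
The target gets 50 − 47.5687 ≈ 2.4313.

2.43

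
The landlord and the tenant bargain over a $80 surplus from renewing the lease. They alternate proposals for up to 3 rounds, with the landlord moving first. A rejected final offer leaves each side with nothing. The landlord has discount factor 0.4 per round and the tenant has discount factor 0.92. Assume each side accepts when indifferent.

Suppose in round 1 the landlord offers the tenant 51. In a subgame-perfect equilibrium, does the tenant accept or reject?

Round 3 (the landlord proposes): the tenant will accept anything ≥ 0, so the landlord offers 0 and keeps 80.
Round 2 (the tenant proposes): the landlord can get 80 next round, worth 0.4 × 80 = 32 now. The tenant offers 32 and keeps 80 − 32 = 48.
So by rejecting in round 1, the tenant gets 48 next round, worth 0.92 × 48 = 44.16 now.
Offer 51 ≥ 44.16, so the tenant accepts.

Accept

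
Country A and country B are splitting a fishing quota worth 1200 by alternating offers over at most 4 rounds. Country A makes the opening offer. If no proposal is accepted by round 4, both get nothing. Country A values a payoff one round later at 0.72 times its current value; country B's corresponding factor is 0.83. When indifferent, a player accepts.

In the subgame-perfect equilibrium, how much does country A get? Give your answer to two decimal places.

325.91

Round 4 (country B proposes): rejection yields 0 for country A; country B offers 0 and keeps 1200.
Round 3 (country A proposes): country B can get 1200 next round, worth 0.83 × 1200 = 996 now, so country A offers 996, keeping 204.
Round 2 (country B proposes): country A can get 204 next round, worth 0.72 × 204 = 146.88 now. Country B offers 146.88 and keeps 1200 − 146.88 = 1053.12.
Round 1 (country A proposes): country B can get 1053.12 next round, worth 0.83 × 1053.12 = 874.0896 now; country A offers that and keeps 325.9104.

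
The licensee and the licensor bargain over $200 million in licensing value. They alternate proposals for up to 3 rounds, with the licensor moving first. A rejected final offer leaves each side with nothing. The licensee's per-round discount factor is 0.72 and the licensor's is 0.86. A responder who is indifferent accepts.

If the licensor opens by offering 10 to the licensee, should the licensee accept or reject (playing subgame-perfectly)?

Round 3 (the licensor proposes): rejection yields 0 for the licensee; the licensor offers 0 and keeps 200.
Round 2 (the licensee proposes): the licensor can get 200 next round, worth 0.86 × 200 = 172 now, so the licensee offers 172, keeping 28.
So by rejecting in round 1, the licensee gets 28 next round, worth 0.72 × 28 = 20.16 now.
Offer 10 < 20.16, so the licensee rejects.

Reject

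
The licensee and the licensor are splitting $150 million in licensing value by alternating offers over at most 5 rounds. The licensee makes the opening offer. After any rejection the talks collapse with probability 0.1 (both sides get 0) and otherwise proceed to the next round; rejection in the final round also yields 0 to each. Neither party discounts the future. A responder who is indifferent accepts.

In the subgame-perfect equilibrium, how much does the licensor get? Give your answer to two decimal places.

24.44

Round 5 (the licensee proposes): rejection yields 0 for the licensor; the licensee offers 0 and keeps 150.
Round 4 (the licensor proposes): rejecting gives the licensee an expected 0.9 × 150 = 135; the licensor offers that and keeps 15.
Round 3 (the licensee proposes): rejecting gives the licensor an expected 0.9 × 15 = 13.5. The licensee offers 13.5 and keeps 150 − 13.5 = 136.5.
Round 2 (the licensor proposes): rejecting gives the licensee an expected 0.9 × 136.5 = 122.85. The licensor offers 122.85 and keeps 150 − 122.85 = 27.15.
Round 1 (the licensee proposes): rejecting gives the licensor an expected 0.9 × 27.15 = 24.435; the licensee offers that and keeps 125.565.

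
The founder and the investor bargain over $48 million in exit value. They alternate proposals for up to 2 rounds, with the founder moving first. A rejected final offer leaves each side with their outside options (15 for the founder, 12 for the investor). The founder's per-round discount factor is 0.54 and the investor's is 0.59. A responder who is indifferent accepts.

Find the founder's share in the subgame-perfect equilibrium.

28.53

Round 2 (the investor proposes): the founder gets 15 if talks fail, so the investor offers 15 and keeps 33.
Round 1 (the founder proposes): the investor can get 33 next round, worth 0.59 × 33 = 19.47 now. The founder offers 19.47 and keeps 48 − 19.47 = 28.53.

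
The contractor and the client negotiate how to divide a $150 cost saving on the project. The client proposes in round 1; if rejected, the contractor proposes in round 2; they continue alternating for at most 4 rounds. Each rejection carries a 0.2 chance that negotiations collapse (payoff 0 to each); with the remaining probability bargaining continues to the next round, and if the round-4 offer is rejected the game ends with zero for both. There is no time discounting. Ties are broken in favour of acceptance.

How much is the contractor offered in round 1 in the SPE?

Round 4 (the contractor proposes): rejection yields 0 for the client; the contractor offers 0 and keeps 150.
Round 3 (the client proposes): rejecting gives the contractor an expected 0.8 × 150 = 120, so the client offers 120, keeping 30.
Round 2 (the contractor proposes): rejecting gives the client an expected 0.8 × 30 = 24. The contractor offers 24 and keeps 150 − 24 = 126.
Round 1 (the client proposes): rejecting gives the contractor an expected 0.8 × 126 = 100.8; the client offers that and keeps 49.2.

100.8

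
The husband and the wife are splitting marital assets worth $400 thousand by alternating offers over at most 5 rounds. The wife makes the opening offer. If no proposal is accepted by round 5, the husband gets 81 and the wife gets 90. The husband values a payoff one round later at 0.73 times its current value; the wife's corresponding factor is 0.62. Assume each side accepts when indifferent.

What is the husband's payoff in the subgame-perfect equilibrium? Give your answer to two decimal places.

177.77

Round 5 (the wife proposes): the husband gets 81 if talks fail, so the wife offers 81 and keeps 319.
Round 4 (the husband proposes): the wife can get 319 next round, worth 0.62 × 319 = 197.78 now, so the husband offers 197.78, keeping 202.22.
Round 3 (the wife proposes): the husband can get 202.22 next round, worth 0.73 × 202.22 = 147.6206 now. The wife offers 147.6206 and keeps 400 − 147.6206 = 252.3794.
Round 2 (the husband proposes): the wife can get 252.3794 next round, worth 0.62 × 252.3794 = 156.475228 now; the husband offers that and keeps 243.524772.
Round 1 (the wife proposes): the husband can get 243.524772 next round, worth 0.73 × 243.524772 = 177.77308356 now, so the wife offers 177.77308356, keeping 222.22691644.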